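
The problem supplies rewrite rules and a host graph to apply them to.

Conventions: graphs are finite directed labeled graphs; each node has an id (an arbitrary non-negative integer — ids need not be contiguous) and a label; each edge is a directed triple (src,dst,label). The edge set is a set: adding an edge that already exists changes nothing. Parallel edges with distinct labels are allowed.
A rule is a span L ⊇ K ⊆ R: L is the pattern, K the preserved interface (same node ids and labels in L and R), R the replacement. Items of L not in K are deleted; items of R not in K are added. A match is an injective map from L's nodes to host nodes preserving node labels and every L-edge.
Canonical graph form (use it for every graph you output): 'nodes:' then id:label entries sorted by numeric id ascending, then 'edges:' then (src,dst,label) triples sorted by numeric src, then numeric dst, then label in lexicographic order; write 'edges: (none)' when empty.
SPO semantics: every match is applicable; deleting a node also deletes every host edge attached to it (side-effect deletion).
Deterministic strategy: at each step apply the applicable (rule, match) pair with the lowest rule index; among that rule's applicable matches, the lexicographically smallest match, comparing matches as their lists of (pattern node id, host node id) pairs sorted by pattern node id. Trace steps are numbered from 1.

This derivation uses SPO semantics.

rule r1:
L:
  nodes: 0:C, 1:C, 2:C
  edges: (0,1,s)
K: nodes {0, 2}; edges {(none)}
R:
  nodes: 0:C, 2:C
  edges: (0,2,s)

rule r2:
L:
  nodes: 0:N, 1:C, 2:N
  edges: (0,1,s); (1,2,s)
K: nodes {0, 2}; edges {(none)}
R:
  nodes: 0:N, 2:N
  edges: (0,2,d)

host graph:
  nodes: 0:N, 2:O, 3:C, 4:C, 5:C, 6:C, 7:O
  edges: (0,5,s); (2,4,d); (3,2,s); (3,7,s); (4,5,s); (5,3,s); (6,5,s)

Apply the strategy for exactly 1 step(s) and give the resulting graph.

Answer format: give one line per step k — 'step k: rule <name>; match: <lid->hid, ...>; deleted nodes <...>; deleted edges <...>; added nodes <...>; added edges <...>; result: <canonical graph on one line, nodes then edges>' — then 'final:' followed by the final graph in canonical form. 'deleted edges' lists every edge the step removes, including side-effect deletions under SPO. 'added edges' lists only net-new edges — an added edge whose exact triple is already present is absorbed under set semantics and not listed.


step 1: rule r1; match: 0->4, 1->5, 2->3; deleted nodes 5; deleted edges (0,5,s); (4,5,s); (5,3,s); (6,5,s); added nodes (none); added edges (4,3,s); result: nodes: 0:N, 2:O, 3:C, 4:C, 6:C, 7:O edges: (2,4,d); (3,2,s); (3,7,s); (4,3,s)
final:
nodes: 0:N, 2:O, 3:C, 4:C, 6:C, 7:O
edges: (2,4,d); (3,2,s); (3,7,s); (4,3,s)


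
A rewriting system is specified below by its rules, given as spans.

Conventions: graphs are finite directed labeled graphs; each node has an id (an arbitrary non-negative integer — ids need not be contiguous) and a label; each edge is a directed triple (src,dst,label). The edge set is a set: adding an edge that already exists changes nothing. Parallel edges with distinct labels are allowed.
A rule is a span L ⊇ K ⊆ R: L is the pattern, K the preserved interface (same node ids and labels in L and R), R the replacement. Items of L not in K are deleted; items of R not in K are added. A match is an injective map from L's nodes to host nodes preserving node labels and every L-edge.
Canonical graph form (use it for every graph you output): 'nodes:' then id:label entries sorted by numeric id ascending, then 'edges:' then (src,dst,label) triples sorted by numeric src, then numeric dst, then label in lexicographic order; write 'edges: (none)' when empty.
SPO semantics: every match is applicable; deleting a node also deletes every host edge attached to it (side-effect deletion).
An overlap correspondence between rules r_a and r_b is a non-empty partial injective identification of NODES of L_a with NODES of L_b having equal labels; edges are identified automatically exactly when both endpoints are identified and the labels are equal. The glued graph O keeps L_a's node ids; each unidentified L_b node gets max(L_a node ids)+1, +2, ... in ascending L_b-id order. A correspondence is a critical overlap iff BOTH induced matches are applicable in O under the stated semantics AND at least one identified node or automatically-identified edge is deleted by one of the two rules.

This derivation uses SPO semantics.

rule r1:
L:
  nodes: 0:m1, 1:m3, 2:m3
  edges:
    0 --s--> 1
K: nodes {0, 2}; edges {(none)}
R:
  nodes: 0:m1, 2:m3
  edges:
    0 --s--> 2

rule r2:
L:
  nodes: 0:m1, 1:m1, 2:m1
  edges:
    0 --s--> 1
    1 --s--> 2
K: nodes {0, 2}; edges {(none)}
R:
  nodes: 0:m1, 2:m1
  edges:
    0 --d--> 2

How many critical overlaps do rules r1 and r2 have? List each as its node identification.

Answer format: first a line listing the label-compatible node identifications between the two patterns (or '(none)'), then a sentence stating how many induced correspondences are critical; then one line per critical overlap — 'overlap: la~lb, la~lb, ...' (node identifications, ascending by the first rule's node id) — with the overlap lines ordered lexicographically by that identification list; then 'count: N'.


label-compatible node identifications between L(r1) and L(r2): 0~0, 0~1, 0~2
1 of the induced correspondences is a critical overlap of r1 and r2.
overlap: 0~1
count: 1


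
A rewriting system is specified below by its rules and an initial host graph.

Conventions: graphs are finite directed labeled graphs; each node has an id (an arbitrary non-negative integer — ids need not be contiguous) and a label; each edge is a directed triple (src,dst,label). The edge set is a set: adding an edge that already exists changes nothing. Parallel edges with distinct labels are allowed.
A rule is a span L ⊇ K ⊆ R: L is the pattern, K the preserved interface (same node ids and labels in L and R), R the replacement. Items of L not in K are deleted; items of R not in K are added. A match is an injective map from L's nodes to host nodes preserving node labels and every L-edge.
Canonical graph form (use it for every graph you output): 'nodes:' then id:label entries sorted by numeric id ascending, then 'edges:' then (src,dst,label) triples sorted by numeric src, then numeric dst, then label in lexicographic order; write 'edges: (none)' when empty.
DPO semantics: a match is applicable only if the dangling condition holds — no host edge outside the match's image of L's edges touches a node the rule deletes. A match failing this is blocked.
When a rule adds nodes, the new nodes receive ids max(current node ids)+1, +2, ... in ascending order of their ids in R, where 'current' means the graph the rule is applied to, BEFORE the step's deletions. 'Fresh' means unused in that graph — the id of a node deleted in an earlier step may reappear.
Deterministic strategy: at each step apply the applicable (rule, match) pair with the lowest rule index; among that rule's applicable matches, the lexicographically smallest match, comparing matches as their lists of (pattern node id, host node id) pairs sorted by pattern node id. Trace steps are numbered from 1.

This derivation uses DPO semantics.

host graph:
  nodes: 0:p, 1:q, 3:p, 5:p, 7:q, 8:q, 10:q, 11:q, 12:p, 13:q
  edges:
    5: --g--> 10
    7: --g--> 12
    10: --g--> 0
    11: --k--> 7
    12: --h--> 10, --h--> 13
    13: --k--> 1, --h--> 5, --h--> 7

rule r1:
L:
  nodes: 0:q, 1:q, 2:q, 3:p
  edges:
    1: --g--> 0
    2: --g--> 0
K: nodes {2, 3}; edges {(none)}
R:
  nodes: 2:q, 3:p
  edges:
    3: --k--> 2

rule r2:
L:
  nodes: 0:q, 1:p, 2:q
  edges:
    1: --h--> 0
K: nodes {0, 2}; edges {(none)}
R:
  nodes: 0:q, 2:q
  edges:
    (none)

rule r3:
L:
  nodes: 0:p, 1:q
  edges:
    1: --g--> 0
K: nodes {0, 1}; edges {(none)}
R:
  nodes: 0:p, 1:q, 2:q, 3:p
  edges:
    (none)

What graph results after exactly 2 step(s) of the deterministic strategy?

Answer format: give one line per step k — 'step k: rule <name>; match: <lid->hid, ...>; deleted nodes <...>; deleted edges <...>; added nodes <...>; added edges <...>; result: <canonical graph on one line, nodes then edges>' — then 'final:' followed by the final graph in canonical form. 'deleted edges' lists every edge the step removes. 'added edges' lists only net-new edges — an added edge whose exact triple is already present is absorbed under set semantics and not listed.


step 1: rule r3; match: 0->0, 1->10; deleted nodes (none); deleted edges (10,0,g); added nodes 14, 15; added edges (none); result: nodes: 0:p, 1:q, 3:p, 5:p, 7:q, 8:q, 10:q, 11:q, 12:p, 13:q, 14:q, 15:p edges: (5,10,g); (7,12,g); (11,7,k); (12,10,h); (12,13,h); (13,1,k); (13,5,h); (13,7,h)
step 2: rule r3; match: 0->12, 1->7; deleted nodes (none); deleted edges (7,12,g); added nodes 16, 17; added edges (none); result: nodes: 0:p, 1:q, 3:p, 5:p, 7:q, 8:q, 10:q, 11:q, 12:p, 13:q, 14:q, 15:p, 16:q, 17:p edges: (5,10,g); (11,7,k); (12,10,h); (12,13,h); (13,1,k); (13,5,h); (13,7,h)
final:
nodes: 0:p, 1:q, 3:p, 5:p, 7:q, 8:q, 10:q, 11:q, 12:p, 13:q, 14:q, 15:p, 16:q, 17:p
edges: (5,10,g); (11,7,k); (12,10,h); (12,13,h); (13,1,k); (13,5,h); (13,7,h)


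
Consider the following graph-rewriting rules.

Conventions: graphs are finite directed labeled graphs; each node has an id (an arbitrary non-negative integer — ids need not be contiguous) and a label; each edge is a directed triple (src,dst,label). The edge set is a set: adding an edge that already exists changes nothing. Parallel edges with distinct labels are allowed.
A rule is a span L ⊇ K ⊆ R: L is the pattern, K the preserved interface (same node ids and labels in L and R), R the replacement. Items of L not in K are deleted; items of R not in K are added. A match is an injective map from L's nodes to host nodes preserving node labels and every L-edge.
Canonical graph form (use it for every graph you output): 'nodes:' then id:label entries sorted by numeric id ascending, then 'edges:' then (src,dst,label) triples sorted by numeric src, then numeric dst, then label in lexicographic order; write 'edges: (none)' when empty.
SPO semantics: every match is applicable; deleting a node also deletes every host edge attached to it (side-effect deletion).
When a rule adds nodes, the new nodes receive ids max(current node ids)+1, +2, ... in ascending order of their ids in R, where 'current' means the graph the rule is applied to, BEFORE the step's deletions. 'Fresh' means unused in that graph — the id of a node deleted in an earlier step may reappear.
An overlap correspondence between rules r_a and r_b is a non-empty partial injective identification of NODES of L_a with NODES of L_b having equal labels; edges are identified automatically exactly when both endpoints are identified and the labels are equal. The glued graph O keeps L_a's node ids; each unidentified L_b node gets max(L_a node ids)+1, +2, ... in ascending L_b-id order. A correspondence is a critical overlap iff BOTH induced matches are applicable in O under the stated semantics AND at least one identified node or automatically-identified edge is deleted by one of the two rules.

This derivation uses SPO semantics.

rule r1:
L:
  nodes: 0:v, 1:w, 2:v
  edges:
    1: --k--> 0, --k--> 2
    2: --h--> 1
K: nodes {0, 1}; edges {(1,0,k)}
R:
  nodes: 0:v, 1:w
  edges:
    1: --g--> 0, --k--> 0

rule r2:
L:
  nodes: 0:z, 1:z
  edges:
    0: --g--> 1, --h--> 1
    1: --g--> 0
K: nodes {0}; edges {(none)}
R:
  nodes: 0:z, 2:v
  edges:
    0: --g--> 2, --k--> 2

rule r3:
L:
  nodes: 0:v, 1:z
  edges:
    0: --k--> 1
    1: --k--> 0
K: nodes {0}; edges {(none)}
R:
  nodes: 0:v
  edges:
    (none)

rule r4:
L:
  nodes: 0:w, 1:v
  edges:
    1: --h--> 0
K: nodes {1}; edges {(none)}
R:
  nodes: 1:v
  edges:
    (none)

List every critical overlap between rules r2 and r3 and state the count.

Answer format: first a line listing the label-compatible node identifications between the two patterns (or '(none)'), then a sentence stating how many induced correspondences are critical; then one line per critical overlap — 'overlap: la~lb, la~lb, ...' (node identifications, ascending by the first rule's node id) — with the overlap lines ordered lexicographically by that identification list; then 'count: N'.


label-compatible node identifications between L(r2) and L(r3): 0~1, 1~1
2 of the induced correspondences are critical overlaps of r2 and r3.
overlap: 0~1
overlap: 1~1
count: 2


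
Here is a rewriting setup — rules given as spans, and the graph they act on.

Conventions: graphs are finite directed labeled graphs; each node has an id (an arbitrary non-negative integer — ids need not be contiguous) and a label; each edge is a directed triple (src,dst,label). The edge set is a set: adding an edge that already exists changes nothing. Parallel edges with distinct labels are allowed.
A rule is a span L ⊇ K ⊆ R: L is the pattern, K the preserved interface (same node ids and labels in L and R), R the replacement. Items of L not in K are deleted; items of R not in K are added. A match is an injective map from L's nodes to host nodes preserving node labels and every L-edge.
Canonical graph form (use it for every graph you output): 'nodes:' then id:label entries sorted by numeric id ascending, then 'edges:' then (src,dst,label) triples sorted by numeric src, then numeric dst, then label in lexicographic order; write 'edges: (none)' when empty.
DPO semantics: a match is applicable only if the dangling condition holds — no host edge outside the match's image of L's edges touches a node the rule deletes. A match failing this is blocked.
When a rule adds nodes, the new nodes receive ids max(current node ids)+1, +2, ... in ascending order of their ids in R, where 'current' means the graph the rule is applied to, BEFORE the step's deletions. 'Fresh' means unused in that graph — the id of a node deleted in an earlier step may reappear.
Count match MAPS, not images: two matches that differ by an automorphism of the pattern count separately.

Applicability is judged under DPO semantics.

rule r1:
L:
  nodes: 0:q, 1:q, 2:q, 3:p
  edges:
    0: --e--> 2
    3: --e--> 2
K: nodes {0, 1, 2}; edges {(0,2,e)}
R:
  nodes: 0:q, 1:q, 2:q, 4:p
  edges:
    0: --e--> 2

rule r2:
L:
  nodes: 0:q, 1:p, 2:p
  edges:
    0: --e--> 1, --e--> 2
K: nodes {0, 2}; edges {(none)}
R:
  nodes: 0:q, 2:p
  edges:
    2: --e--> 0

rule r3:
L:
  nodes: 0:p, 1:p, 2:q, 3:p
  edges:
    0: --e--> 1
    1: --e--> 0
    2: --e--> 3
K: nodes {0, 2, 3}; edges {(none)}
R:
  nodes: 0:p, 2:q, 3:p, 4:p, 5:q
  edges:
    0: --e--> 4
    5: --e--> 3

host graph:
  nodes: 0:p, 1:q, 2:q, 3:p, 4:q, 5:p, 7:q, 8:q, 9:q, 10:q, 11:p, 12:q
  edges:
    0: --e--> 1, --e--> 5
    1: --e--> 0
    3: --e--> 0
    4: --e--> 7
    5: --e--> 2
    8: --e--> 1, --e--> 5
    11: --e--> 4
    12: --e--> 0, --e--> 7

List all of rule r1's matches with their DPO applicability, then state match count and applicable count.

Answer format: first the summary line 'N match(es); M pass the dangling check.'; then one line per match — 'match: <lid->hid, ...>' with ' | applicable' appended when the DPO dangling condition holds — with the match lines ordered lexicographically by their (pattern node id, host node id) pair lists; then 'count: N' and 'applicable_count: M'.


6 match(es); 0 pass the dangling check.
match: 0->8, 1->2, 2->1, 3->0
match: 0->8, 1->4, 2->1, 3->0
match: 0->8, 1->7, 2->1, 3->0
match: 0->8, 1->9, 2->1, 3->0
match: 0->8, 1->10, 2->1, 3->0
match: 0->8, 1->12, 2->1, 3->0
count: 6
applicable_count: 0


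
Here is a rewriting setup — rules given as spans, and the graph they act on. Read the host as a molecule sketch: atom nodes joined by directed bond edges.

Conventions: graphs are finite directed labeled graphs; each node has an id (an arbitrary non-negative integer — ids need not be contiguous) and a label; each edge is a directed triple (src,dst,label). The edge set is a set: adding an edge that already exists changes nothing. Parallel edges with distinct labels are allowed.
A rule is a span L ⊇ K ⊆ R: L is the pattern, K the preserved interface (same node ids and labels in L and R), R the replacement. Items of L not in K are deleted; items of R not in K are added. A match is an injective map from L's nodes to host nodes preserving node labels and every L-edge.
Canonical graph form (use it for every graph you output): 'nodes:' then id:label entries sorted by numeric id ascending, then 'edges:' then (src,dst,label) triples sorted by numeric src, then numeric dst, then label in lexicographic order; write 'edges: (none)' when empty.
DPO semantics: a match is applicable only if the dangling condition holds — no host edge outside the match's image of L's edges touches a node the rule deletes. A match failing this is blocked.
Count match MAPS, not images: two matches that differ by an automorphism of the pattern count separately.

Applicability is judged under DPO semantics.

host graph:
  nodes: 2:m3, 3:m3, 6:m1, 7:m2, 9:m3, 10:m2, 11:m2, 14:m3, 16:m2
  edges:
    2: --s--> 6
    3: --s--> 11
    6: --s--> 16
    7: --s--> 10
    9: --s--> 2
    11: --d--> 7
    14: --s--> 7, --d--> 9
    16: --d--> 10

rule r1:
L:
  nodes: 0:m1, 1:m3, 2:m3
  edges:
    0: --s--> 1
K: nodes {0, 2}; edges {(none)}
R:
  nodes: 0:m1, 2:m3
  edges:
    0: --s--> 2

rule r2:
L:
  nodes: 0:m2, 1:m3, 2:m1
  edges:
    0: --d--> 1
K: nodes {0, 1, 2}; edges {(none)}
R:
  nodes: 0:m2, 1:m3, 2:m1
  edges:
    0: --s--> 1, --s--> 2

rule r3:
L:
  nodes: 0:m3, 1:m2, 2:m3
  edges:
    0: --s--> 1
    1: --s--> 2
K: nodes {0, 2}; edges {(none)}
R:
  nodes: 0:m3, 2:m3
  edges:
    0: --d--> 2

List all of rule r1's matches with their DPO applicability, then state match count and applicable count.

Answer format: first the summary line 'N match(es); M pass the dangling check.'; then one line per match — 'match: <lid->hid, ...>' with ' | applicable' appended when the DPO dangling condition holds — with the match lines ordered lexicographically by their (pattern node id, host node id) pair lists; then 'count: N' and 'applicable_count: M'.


0 match(es); 0 pass the dangling check.
count: 0
applicable_count: 0


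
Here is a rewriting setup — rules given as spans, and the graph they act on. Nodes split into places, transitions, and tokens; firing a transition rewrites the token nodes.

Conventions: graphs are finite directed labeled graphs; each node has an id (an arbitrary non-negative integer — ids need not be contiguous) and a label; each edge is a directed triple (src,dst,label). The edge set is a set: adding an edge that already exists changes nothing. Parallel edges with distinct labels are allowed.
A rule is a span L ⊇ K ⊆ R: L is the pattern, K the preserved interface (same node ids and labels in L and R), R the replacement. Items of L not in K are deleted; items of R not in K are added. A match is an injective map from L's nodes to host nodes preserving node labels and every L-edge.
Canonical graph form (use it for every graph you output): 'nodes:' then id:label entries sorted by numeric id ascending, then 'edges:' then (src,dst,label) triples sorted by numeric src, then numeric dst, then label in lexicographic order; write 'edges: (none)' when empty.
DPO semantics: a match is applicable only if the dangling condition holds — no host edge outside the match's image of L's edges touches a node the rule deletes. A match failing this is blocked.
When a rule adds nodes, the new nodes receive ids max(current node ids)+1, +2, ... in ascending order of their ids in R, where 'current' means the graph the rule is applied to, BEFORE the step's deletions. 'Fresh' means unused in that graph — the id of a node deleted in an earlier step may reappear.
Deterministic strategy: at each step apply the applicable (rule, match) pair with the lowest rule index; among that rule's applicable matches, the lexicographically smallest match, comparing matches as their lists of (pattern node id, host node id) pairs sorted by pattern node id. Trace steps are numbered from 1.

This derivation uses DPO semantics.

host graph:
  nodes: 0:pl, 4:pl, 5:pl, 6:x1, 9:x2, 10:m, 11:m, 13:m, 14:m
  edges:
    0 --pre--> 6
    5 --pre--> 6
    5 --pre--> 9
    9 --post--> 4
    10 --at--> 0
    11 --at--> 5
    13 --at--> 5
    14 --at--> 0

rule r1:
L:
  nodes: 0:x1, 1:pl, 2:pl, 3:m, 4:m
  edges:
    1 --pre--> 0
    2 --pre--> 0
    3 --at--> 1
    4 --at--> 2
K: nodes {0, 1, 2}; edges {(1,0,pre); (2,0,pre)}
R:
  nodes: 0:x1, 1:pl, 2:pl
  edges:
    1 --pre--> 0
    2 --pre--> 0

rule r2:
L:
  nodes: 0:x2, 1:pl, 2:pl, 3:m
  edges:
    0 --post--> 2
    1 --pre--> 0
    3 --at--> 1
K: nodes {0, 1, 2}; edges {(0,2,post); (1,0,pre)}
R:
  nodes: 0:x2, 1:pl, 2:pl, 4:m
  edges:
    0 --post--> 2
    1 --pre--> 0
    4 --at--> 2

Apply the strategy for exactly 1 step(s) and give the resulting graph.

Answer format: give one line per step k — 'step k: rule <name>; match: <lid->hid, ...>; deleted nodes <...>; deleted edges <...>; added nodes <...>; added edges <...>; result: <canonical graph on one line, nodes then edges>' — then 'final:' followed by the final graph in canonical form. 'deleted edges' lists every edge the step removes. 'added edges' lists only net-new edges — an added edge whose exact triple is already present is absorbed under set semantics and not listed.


step 1: rule r1; match: 0->6, 1->0, 2->5, 3->10, 4->11; deleted nodes 10, 11; deleted edges (10,0,at); (11,5,at); added nodes (none); added edges (none); result: nodes: 0:pl, 4:pl, 5:pl, 6:x1, 9:x2, 13:m, 14:m edges: (0,6,pre); (5,6,pre); (5,9,pre); (9,4,post); (13,5,at); (14,0,at)
final:
nodes: 0:pl, 4:pl, 5:pl, 6:x1, 9:x2, 13:m, 14:m
edges: (0,6,pre); (5,6,pre); (5,9,pre); (9,4,post); (13,5,at); (14,0,at)


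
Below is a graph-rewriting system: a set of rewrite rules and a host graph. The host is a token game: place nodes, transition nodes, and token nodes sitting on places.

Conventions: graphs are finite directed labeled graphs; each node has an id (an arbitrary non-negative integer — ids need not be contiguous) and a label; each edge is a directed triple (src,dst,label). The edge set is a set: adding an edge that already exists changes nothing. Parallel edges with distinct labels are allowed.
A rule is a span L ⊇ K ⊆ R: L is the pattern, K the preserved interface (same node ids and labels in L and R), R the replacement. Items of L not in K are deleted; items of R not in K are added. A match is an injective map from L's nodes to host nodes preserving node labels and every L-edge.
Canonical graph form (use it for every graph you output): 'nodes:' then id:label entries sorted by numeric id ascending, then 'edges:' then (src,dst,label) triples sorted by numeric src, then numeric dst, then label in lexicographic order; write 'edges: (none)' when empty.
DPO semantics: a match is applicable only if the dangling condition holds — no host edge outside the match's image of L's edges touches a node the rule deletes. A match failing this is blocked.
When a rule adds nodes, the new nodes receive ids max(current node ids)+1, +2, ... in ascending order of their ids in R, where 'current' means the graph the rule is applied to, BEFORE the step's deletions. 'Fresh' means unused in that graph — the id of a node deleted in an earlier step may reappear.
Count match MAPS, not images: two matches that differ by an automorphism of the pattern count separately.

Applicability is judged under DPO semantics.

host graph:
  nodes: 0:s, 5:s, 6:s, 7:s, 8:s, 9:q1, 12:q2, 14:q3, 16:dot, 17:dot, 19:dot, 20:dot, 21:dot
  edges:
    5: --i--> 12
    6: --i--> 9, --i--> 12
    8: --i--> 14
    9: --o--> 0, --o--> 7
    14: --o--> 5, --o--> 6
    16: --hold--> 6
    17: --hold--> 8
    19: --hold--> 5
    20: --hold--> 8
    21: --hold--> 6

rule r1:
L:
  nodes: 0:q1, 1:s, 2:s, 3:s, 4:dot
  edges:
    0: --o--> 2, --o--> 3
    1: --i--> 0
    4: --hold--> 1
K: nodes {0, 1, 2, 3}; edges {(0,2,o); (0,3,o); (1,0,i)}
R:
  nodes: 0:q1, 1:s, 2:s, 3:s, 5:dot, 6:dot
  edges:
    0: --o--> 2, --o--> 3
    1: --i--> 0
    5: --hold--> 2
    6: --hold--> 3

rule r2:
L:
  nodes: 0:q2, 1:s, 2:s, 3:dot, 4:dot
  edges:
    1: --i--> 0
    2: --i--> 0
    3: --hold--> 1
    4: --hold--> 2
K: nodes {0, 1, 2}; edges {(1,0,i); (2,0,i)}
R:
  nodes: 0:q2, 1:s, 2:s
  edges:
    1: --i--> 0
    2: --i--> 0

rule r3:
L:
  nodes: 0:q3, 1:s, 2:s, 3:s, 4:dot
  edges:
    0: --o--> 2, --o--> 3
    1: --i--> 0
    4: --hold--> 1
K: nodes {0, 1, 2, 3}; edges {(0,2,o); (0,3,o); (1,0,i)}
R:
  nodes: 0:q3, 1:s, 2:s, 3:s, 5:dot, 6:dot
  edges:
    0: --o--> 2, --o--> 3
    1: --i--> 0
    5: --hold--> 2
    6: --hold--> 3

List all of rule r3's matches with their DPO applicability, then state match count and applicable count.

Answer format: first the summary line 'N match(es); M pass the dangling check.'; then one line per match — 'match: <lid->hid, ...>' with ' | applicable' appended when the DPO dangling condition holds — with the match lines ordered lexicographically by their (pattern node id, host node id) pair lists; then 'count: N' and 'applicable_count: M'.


4 match(es); 4 pass the dangling check.
match: 0->14, 1->8, 2->5, 3->6, 4->17 | applicable
match: 0->14, 1->8, 2->5, 3->6, 4->20 | applicable
match: 0->14, 1->8, 2->6, 3->5, 4->17 | applicable
match: 0->14, 1->8, 2->6, 3->5, 4->20 | applicable
count: 4
applicable_count: 4


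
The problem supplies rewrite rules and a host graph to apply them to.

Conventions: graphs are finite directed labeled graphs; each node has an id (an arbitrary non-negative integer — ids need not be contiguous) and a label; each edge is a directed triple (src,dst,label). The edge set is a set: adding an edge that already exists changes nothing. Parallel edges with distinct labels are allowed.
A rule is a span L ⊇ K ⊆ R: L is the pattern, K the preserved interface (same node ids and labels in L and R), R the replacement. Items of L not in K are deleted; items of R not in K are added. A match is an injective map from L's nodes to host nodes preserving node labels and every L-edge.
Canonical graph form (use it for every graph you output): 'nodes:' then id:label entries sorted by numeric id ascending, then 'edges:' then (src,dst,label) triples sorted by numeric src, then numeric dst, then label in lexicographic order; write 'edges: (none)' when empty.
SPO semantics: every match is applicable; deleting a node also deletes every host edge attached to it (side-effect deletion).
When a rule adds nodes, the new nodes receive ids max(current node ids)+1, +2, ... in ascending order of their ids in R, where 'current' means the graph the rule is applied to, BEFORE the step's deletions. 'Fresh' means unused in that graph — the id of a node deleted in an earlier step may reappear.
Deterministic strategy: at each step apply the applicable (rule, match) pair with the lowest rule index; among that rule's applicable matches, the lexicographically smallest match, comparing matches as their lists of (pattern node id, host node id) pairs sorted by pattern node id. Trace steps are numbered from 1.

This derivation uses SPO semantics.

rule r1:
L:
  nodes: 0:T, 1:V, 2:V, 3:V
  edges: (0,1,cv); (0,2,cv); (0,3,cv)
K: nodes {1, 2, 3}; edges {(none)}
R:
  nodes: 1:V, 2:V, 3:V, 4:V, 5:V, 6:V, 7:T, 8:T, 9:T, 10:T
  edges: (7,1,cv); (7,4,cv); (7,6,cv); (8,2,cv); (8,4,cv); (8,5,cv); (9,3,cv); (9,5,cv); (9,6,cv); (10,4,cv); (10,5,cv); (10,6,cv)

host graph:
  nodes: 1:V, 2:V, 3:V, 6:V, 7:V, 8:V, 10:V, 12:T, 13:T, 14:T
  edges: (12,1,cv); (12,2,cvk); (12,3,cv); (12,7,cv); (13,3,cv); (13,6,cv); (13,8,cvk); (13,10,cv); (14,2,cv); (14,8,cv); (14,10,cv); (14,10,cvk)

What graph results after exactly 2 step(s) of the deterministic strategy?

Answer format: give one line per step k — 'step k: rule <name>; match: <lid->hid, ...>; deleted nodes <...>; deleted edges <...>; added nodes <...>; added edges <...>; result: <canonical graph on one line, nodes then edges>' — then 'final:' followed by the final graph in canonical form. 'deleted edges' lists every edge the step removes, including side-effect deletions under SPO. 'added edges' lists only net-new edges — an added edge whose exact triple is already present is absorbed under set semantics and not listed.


step 1: rule r1; match: 0->12, 1->1, 2->3, 3->7; deleted nodes 12; deleted edges (12,1,cv); (12,2,cvk); (12,3,cv); (12,7,cv); added nodes 15, 16, 17, 18, 19, 20, 21; added edges (18,1,cv); (18,15,cv); (18,17,cv); (19,3,cv); (19,15,cv); (19,16,cv); (20,7,cv); (20,16,cv); (20,17,cv); (21,15,cv); (21,16,cv); (21,17,cv); result: nodes: 1:V, 2:V, 3:V, 6:V, 7:V, 8:V, 10:V, 13:T, 14:T, 15:V, 16:V, 17:V, 18:T, 19:T, 20:T, 21:T edges: (13,3,cv); (13,6,cv); (13,8,cvk); (13,10,cv); (14,2,cv); (14,8,cv); (14,10,cv); (14,10,cvk); (18,1,cv); (18,15,cv); (18,17,cv); (19,3,cv); (19,15,cv); (19,16,cv); (20,7,cv); (20,16,cv); (20,17,cv); (21,15,cv); (21,16,cv); (21,17,cv)
step 2: rule r1; match: 0->13, 1->3, 2->6, 3->10; deleted nodes 13; deleted edges (13,3,cv); (13,6,cv); (13,8,cvk); (13,10,cv); added nodes 22, 23, 24, 25, 26, 27, 28; added edges (25,3,cv); (25,22,cv); (25,24,cv); (26,6,cv); (26,22,cv); (26,23,cv); (27,10,cv); (27,23,cv); (27,24,cv); (28,22,cv); (28,23,cv); (28,24,cv); result: nodes: 1:V, 2:V, 3:V, 6:V, 7:V, 8:V, 10:V, 14:T, 15:V, 16:V, 17:V, 18:T, 19:T, 20:T, 21:T, 22:V, 23:V, 24:V, 25:T, 26:T, 27:T, 28:T edges: (14,2,cv); (14,8,cv); (14,10,cv); (14,10,cvk); (18,1,cv); (18,15,cv); (18,17,cv); (19,3,cv); (19,15,cv); (19,16,cv); (20,7,cv); (20,16,cv); (20,17,cv); (21,15,cv); (21,16,cv); (21,17,cv); (25,3,cv); (25,22,cv); (25,24,cv); (26,6,cv); (26,22,cv); (26,23,cv); (27,10,cv); (27,23,cv); (27,24,cv); (28,22,cv); (28,23,cv); (28,24,cv)
final:
nodes: 1:V, 2:V, 3:V, 6:V, 7:V, 8:V, 10:V, 14:T, 15:V, 16:V, 17:V, 18:T, 19:T, 20:T, 21:T, 22:V, 23:V, 24:V, 25:T, 26:T, 27:T, 28:T
edges: (14,2,cv); (14,8,cv); (14,10,cv); (14,10,cvk); (18,1,cv); (18,15,cv); (18,17,cv); (19,3,cv); (19,15,cv); (19,16,cv); (20,7,cv); (20,16,cv); (20,17,cv); (21,15,cv); (21,16,cv); (21,17,cv); (25,3,cv); (25,22,cv); (25,24,cv); (26,6,cv); (26,22,cv); (26,23,cv); (27,10,cv); (27,23,cv); (27,24,cv); (28,22,cv); (28,23,cv); (28,24,cv)


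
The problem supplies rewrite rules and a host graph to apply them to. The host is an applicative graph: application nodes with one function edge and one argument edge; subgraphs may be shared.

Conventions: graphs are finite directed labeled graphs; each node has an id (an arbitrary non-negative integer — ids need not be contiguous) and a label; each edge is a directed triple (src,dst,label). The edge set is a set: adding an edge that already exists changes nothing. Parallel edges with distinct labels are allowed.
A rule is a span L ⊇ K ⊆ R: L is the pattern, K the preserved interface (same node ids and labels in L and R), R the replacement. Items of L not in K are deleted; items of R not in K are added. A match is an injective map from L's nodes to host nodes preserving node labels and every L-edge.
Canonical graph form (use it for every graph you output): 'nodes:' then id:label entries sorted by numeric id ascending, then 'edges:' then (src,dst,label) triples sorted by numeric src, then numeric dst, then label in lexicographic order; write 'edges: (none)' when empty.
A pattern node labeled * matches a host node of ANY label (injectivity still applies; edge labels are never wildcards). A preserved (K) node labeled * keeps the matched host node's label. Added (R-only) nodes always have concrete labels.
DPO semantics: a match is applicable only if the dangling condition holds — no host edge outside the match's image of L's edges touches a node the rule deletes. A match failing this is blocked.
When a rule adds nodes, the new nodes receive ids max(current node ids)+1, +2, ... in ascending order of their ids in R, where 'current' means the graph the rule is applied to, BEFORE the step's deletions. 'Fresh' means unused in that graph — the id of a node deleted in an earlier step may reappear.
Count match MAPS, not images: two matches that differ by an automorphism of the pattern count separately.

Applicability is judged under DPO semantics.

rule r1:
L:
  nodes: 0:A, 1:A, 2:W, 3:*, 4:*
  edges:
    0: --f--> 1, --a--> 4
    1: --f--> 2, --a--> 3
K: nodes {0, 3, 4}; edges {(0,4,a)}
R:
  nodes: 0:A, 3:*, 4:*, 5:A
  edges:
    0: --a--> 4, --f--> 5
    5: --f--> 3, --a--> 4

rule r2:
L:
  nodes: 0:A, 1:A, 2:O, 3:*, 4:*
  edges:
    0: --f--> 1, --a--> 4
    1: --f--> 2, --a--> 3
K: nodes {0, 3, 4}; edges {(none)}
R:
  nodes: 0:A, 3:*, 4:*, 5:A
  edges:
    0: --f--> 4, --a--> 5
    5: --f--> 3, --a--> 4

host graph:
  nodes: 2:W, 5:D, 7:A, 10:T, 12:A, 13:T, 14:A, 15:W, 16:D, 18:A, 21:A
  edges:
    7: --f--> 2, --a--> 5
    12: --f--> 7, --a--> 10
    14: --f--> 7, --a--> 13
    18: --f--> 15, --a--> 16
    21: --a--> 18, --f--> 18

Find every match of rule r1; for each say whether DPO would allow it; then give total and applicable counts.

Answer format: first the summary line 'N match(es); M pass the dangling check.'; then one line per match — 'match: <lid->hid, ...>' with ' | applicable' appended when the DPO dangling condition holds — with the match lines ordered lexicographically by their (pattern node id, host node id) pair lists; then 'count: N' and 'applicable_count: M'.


2 match(es); 0 pass the dangling check.
match: 0->12, 1->7, 2->2, 3->5, 4->10
match: 0->14, 1->7, 2->2, 3->5, 4->13
count: 2
applicable_count: 0


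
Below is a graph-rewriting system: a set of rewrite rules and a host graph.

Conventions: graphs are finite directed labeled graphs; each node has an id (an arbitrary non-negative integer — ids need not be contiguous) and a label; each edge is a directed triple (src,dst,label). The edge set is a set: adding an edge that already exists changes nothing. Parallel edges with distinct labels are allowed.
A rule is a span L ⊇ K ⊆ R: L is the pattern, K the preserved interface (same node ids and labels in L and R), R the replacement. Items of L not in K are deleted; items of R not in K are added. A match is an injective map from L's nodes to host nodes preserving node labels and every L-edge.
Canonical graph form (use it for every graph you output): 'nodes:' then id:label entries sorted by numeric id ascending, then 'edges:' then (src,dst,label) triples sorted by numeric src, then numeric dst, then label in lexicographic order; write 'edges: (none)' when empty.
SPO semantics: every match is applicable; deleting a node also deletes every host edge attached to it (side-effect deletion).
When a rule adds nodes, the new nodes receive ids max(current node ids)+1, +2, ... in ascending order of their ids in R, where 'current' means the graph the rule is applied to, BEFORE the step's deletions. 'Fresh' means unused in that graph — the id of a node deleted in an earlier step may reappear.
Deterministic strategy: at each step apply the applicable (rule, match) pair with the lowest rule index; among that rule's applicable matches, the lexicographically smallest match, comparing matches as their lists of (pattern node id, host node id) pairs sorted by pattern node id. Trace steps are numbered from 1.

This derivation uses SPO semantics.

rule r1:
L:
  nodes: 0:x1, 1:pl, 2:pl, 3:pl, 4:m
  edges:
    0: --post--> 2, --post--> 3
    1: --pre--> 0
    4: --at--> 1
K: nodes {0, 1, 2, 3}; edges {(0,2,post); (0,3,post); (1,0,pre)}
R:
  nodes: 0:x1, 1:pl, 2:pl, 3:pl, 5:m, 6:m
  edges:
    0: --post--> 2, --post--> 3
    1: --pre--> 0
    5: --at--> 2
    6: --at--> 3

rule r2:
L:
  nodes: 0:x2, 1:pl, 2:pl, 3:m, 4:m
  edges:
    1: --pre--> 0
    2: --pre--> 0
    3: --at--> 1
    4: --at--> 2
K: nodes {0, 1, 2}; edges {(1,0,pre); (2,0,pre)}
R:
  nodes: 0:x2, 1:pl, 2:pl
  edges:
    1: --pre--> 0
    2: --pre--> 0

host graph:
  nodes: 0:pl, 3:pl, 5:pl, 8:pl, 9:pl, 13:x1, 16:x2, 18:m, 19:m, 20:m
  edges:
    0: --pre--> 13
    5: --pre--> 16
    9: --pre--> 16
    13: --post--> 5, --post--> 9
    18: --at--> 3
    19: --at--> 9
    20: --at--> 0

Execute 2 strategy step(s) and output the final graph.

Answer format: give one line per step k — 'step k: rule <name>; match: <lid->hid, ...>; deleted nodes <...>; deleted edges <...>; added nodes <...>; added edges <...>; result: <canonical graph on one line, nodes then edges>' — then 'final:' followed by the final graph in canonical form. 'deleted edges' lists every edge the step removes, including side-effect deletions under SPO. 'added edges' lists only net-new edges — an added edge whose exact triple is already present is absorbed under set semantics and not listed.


step 1: rule r1; match: 0->13, 1->0, 2->5, 3->9, 4->20; deleted nodes 20; deleted edges (20,0,at); added nodes 21, 22; added edges (21,5,at); (22,9,at); result: nodes: 0:pl, 3:pl, 5:pl, 8:pl, 9:pl, 13:x1, 16:x2, 18:m, 19:m, 21:m, 22:m edges: (0,13,pre); (5,16,pre); (9,16,pre); (13,5,post); (13,9,post); (18,3,at); (19,9,at); (21,5,at); (22,9,at)
step 2: rule r2; match: 0->16, 1->5, 2->9, 3->21, 4->19; deleted nodes 19, 21; deleted edges (19,9,at); (21,5,at); added nodes (none); added edges (none); result: nodes: 0:pl, 3:pl, 5:pl, 8:pl, 9:pl, 13:x1, 16:x2, 18:m, 22:m edges: (0,13,pre); (5,16,pre); (9,16,pre); (13,5,post); (13,9,post); (18,3,at); (22,9,at)
final:
nodes: 0:pl, 3:pl, 5:pl, 8:pl, 9:pl, 13:x1, 16:x2, 18:m, 22:m
edges: (0,13,pre); (5,16,pre); (9,16,pre); (13,5,post); (13,9,post); (18,3,at); (22,9,at)


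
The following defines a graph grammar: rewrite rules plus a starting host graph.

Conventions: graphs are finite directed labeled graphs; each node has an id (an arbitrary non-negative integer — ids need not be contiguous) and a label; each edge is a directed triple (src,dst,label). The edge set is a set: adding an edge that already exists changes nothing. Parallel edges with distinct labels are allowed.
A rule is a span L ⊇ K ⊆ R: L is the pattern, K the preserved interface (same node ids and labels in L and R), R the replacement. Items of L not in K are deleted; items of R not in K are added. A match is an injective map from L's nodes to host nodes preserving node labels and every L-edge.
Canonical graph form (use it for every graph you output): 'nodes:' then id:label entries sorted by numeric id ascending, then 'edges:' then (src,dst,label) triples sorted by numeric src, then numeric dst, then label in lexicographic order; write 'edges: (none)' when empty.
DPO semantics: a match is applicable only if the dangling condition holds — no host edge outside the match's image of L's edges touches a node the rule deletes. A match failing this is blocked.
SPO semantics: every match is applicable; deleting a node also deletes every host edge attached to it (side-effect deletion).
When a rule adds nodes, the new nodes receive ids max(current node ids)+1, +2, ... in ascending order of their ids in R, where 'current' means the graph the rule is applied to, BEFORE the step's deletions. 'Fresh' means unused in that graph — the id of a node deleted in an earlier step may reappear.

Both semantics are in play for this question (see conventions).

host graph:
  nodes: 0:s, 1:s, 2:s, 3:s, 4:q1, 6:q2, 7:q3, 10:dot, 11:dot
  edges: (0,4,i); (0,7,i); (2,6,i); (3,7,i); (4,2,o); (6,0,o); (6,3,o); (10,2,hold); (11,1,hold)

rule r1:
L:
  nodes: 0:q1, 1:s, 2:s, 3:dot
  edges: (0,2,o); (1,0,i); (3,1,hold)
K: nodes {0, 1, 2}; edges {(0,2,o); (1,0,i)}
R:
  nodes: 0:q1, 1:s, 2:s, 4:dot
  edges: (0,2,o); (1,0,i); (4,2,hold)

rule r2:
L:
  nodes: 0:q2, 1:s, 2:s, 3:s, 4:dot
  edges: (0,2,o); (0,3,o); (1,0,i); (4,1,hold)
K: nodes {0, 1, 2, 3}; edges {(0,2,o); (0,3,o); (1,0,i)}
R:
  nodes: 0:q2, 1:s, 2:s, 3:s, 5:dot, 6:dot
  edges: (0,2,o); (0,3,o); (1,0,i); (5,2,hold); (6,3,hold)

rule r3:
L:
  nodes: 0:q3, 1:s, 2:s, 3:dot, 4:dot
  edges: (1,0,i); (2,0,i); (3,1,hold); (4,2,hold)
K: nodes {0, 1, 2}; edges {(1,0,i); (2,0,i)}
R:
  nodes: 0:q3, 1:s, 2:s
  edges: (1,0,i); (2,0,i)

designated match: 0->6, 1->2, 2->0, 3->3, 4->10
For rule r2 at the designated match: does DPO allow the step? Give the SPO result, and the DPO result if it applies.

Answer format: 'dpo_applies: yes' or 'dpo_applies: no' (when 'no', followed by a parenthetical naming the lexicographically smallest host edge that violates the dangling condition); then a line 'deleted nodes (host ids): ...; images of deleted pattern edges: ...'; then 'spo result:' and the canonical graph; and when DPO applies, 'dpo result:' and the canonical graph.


dpo_applies: yes
deleted nodes (host ids): 10; images of deleted pattern edges: (10,2,hold)
spo result:
nodes: 0:s, 1:s, 2:s, 3:s, 4:q1, 6:q2, 7:q3, 11:dot, 12:dot, 13:dot
edges: (0,4,i); (0,7,i); (2,6,i); (3,7,i); (4,2,o); (6,0,o); (6,3,o); (11,1,hold); (12,0,hold); (13,3,hold)
dpo result:
nodes: 0:s, 1:s, 2:s, 3:s, 4:q1, 6:q2, 7:q3, 11:dot, 12:dot, 13:dot
edges: (0,4,i); (0,7,i); (2,6,i); (3,7,i); (4,2,o); (6,0,o); (6,3,o); (11,1,hold); (12,0,hold); (13,3,hold)
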